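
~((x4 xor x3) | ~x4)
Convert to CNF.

(~x4 | x3) & x4

~((x4 xor x3) | ~x4)
≡ ~(((x4 | x3) & ~(x4 & x3)) | ~x4)   [expand xor]
≡ ~((x4 | x3) & ~(x4 & x3)) & ~~x4   [De Morgan]
≡ (~(x4 | x3) | ~~(x4 & x3)) & ~~x4   [De Morgan]
≡ ((~x4 & ~x3) | ~~(x4 & x3)) & ~~x4   [De Morgan]
≡ ((~x4 & ~x3) | (x4 & x3)) & ~~x4   [double negation]
≡ ((~x4 & ~x3) | (x4 & x3)) & x4   [double negation]
≡ (~x4 | x4) & (~x4 | x3) & (~x3 | x4) & (~x3 | x3) & x4   [distribute | over &]
≡ (~x4 | x3) & x4   [simplify]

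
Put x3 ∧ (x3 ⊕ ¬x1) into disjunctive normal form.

x3 ∧ (x3 ⊕ ¬x1)
⇔ x3 ∧ ((x3 ∧ ¬¬x1) ∨ (¬x3 ∧ ¬x1))   (expand ⊕)
⇔ x3 ∧ ((x3 ∧ x1) ∨ (¬x3 ∧ ¬x1))   (double negation)
⇔ (x3 ∧ x3 ∧ x1) ∨ (x3 ∧ ¬x3 ∧ ¬x1)   (distribute ∧ over ∨)
⇔ x3 ∧ x1   (simplify)

x3 ∧ x1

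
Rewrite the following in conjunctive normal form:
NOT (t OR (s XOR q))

NOT (t OR (s XOR q))
≡ NOT (t OR ((s OR q) AND NOT (s AND q)))   [expand XOR]
≡ NOT t AND NOT ((s OR q) AND NOT (s AND q))   [De Morgan]
≡ NOT t AND (NOT (s OR q) OR NOT NOT (s AND q))   [De Morgan]
≡ NOT t AND ((NOT s AND NOT q) OR NOT NOT (s AND q))   [De Morgan]
≡ NOT t AND ((NOT s AND NOT q) OR (s AND q))   [double negation]
≡ NOT t AND (NOT s OR s) AND (NOT s OR q) AND (NOT q OR s) AND (NOT q OR q)   [distribute OR over AND]
≡ NOT t AND (NOT s OR q) AND (NOT q OR s)   [simplify]

NOT t AND (NOT s OR q) AND (NOT q OR s)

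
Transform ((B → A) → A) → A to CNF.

¬B ∨ A

((B → A) → A) → A
≡ ¬((B → A) → A) ∨ A   (eliminate →)
≡ ¬(¬(B → A) ∨ A) ∨ A   (eliminate →)
≡ ¬(¬(¬B ∨ A) ∨ A) ∨ A   (eliminate →)
≡ ¬¬(¬B ∨ A) ∧ ¬A ∨ A   (De Morgan)
≡ (¬B ∨ A) ∧ ¬A ∨ A   (double negation)
≡ (¬B ∨ A ∨ A) ∧ (¬A ∨ A)   (distribute ∨ over ∧)
≡ ¬B ∨ A   (simplify)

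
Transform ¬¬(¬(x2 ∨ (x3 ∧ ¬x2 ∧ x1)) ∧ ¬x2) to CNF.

¬x2 ∧ (¬x3 ∨ x2 ∨ ¬x1)

¬¬(¬(x2 ∨ (x3 ∧ ¬x2 ∧ x1)) ∧ ¬x2)
⇔ ¬(x2 ∨ (x3 ∧ ¬x2 ∧ x1)) ∧ ¬x2   (double negation)
⇔ ¬x2 ∧ ¬(x3 ∧ ¬x2 ∧ x1) ∧ ¬x2   (De Morgan)
⇔ ¬x2 ∧ (¬x3 ∨ ¬¬x2 ∨ ¬x1) ∧ ¬x2   (De Morgan)
⇔ ¬x2 ∧ (¬x3 ∨ x2 ∨ ¬x1) ∧ ¬x2   (double negation)
⇔ ¬x2 ∧ (¬x3 ∨ x2 ∨ ¬x1)   (simplify)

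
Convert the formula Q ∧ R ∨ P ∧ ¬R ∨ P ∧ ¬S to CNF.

Q ∧ R ∨ P ∧ ¬R ∨ P ∧ ¬S
= (Q ∨ P ∨ P) ∧ (Q ∨ P ∨ ¬S) ∧ (Q ∨ ¬R ∨ P) ∧ (Q ∨ ¬R ∨ ¬S) ∧ (R ∨ P ∨ P) ∧ (R ∨ P ∨ ¬S) ∧ (R ∨ ¬R ∨ P) ∧ (R ∨ ¬R ∨ ¬S)   — distribute ∨ over ∧
= (Q ∨ P) ∧ (Q ∨ ¬R ∨ ¬S) ∧ (R ∨ P)   — simplify

(Q ∨ P) ∧ (Q ∨ ¬R ∨ ¬S) ∧ (R ∨ P)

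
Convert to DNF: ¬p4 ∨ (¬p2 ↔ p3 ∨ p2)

¬p4 ∨ (¬p2 ↔ p3 ∨ p2)
≡ ¬p4 ∨ (¬p2 → p3 ∨ p2) ∧ (p3 ∨ p2 → ¬p2)   [eliminate ↔]
≡ ¬p4 ∨ (¬¬p2 ∨ p3 ∨ p2) ∧ (p3 ∨ p2 → ¬p2)   [eliminate →]
≡ ¬p4 ∨ (¬¬p2 ∨ p3 ∨ p2) ∧ (¬(p3 ∨ p2) ∨ ¬p2)   [eliminate →]
≡ ¬p4 ∨ (p2 ∨ p3 ∨ p2) ∧ (¬(p3 ∨ p2) ∨ ¬p2)   [double negation]
≡ ¬p4 ∨ (p2 ∨ p3 ∨ p2) ∧ (¬p3 ∧ ¬p2 ∨ ¬p2)   [De Morgan]
≡ ¬p4 ∨ p2 ∧ ¬p3 ∧ ¬p2 ∨ p2 ∧ ¬p2 ∨ p3 ∧ ¬p3 ∧ ¬p2 ∨ p3 ∧ ¬p2 ∨ p2 ∧ ¬p3 ∧ ¬p2 ∨ p2 ∧ ¬p2   [distribute ∧ over ∨]
≡ ¬p4 ∨ p3 ∧ ¬p2   [simplify]

¬p4 ∨ p3 ∧ ¬p2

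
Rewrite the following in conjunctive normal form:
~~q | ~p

~~q | ~p
≡ q | ~p   [double negation]

q | ~p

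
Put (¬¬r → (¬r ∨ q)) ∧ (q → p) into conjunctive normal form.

(¬r ∨ q) ∧ (¬q ∨ p)

(¬¬r → (¬r ∨ q)) ∧ (q → p)
≡ (¬¬¬r ∨ ¬r ∨ q) ∧ (q → p)   (eliminate →)
≡ (¬¬¬r ∨ ¬r ∨ q) ∧ (¬q ∨ p)   (eliminate →)
≡ (¬r ∨ ¬r ∨ q) ∧ (¬q ∨ p)   (double negation)
≡ (¬r ∨ q) ∧ (¬q ∨ p)   (simplify)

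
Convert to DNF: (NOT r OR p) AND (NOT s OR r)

(NOT r AND NOT s) OR (p AND NOT s) OR (p AND r)

(NOT r OR p) AND (NOT s OR r)
≡ (NOT r AND NOT s) OR (NOT r AND r) OR (p AND NOT s) OR (p AND r)   — distribute AND over OR
≡ (NOT r AND NOT s) OR (p AND NOT s) OR (p AND r)   — simplify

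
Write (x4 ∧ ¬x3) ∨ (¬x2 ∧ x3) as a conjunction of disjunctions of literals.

(x4 ∧ ¬x3) ∨ (¬x2 ∧ x3)
≡ (x4 ∨ ¬x2) ∧ (x4 ∨ x3) ∧ (¬x3 ∨ ¬x2) ∧ (¬x3 ∨ x3)
≡ (x4 ∨ ¬x2) ∧ (x4 ∨ x3) ∧ (¬x3 ∨ ¬x2)

(x4 ∨ ¬x2) ∧ (x4 ∨ x3) ∧ (¬x3 ∨ ¬x2)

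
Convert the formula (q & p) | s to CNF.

(q & p) | s
≡ (q | s) & (p | s)   — distribute | over &

(q | s) & (p | s)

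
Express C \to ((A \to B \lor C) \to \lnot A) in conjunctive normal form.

C \to ((A \to B \lor C) \to \lnot A)
≡ \lnot C \lor ((A \to B \lor C) \to \lnot A)   [eliminate \to]
≡ \lnot C \lor \lnot (A \to B \lor C) \lor \lnot A   [eliminate \to]
≡ \lnot C \lor \lnot (\lnot A \lor B \lor C) \lor \lnot A   [eliminate \to]
≡ \lnot C \lor \lnot \lnot A \land \lnot B \land \lnot C \lor \lnot A   [De Morgan]
≡ \lnot C \lor A \land \lnot B \land \lnot C \lor \lnot A   [double negation]
≡ (\lnot C \lor A \lor \lnot A) \land (\lnot C \lor \lnot B \lor \lnot A) \land (\lnot C \lor \lnot C \lor \lnot A)   [distribute \lor over \land]
≡ \lnot C \lor \lnot A   [simplify]

\lnot C \lor \lnot A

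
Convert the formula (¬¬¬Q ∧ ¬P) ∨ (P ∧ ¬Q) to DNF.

(¬¬¬Q ∧ ¬P) ∨ (P ∧ ¬Q)
≡ (¬Q ∧ ¬P) ∨ (P ∧ ¬Q)   [double negation]

(¬Q ∧ ¬P) ∨ (P ∧ ¬Q)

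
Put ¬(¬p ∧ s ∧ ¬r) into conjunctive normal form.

¬(¬p ∧ s ∧ ¬r)
≡ ¬¬p ∨ ¬s ∨ ¬¬r   [De Morgan]
≡ p ∨ ¬s ∨ ¬¬r   [double negation]
≡ p ∨ ¬s ∨ r   [double negation]

p ∨ ¬s ∨ r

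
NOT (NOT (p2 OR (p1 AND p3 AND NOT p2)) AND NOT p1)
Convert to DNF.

NOT (NOT (p2 OR (p1 AND p3 AND NOT p2)) AND NOT p1)
⇔ NOT NOT (p2 OR (p1 AND p3 AND NOT p2)) OR NOT NOT p1   [De Morgan]
⇔ p2 OR (p1 AND p3 AND NOT p2) OR NOT NOT p1   [double negation]
⇔ p2 OR (p1 AND p3 AND NOT p2) OR p1   [double negation]
⇔ p2 OR p1   [simplify]

p2 OR p1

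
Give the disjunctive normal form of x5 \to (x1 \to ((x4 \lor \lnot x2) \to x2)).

x5 \to (x1 \to ((x4 \lor \lnot x2) \to x2))
≡ \lnot x5 \lor (x1 \to ((x4 \lor \lnot x2) \to x2))   — eliminate \to
≡ \lnot x5 \lor \lnot x1 \lor ((x4 \lor \lnot x2) \to x2)   — eliminate \to
≡ \lnot x5 \lor \lnot x1 \lor \lnot (x4 \lor \lnot x2) \lor x2   — eliminate \to
≡ \lnot x5 \lor \lnot x1 \lor (\lnot x4 \land \lnot \lnot x2) \lor x2   — De Morgan
≡ \lnot x5 \lor \lnot x1 \lor (\lnot x4 \land x2) \lor x2   — double negation
≡ \lnot x5 \lor \lnot x1 \lor x2   — simplify

\lnot x5 \lor \lnot x1 \lor x2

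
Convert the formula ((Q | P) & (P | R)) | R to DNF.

P | R

((Q | P) & (P | R)) | R
≡ (Q & P) | (Q & R) | (P & P) | (P & R) | R   (distribute & over |)
≡ P | R   (simplify)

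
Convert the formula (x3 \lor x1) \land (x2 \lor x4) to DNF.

(x3 \lor x1) \land (x2 \lor x4)
≡ (x3 \land x2) \lor (x3 \land x4) \lor (x1 \land x2) \lor (x1 \land x4)   (distribute \land over \lor)

(x3 \land x2) \lor (x3 \land x4) \lor (x1 \land x2) \lor (x1 \land x4)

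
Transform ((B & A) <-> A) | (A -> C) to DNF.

~A | (A & B) | C

((B & A) <-> A) | (A -> C)
= (((B & A) -> A) & (A -> (B & A))) | (A -> C)   (eliminate <->)
= ((~(B & A) | A) & (A -> (B & A))) | (A -> C)   (eliminate ->)
= ((~(B & A) | A) & (~A | (B & A))) | (A -> C)   (eliminate ->)
= ((~(B & A) | A) & (~A | (B & A))) | ~A | C   (eliminate ->)
= ((~B | ~A | A) & (~A | (B & A))) | ~A | C   (De Morgan)
= (~B & ~A) | (~B & B & A) | (~A & ~A) | (~A & B & A) | (A & ~A) | (A & B & A) | ~A | C   (distribute & over |)
= ~A | (A & B) | C   (simplify)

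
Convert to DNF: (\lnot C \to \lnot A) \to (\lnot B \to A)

(\lnot C \to \lnot A) \to (\lnot B \to A)
⇔ \lnot (\lnot C \to \lnot A) \lor (\lnot B \to A)   — eliminate \to
⇔ \lnot (\lnot \lnot C \lor \lnot A) \lor (\lnot B \to A)   — eliminate \to
⇔ \lnot (\lnot \lnot C \lor \lnot A) \lor \lnot \lnot B \lor A   — eliminate \to
⇔ (\lnot \lnot \lnot C \land \lnot \lnot A) \lor \lnot \lnot B \lor A   — De Morgan
⇔ (\lnot C \land \lnot \lnot A) \lor \lnot \lnot B \lor A   — double negation
⇔ (\lnot C \land A) \lor \lnot \lnot B \lor A   — double negation
⇔ (\lnot C \land A) \lor B \lor A   — double negation
⇔ B \lor A   — simplify

B \lor A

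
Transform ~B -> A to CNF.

~B -> A
≡ ~~B | A   (eliminate ->)
≡ B | A   (double negation)

B | A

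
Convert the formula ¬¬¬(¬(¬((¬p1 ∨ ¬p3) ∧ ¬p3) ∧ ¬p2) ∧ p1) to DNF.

¬¬¬(¬(¬((¬p1 ∨ ¬p3) ∧ ¬p3) ∧ ¬p2) ∧ p1)
≡ ¬(¬(¬((¬p1 ∨ ¬p3) ∧ ¬p3) ∧ ¬p2) ∧ p1)   — double negation
≡ ¬¬(¬((¬p1 ∨ ¬p3) ∧ ¬p3) ∧ ¬p2) ∨ ¬p1   — De Morgan
≡ (¬((¬p1 ∨ ¬p3) ∧ ¬p3) ∧ ¬p2) ∨ ¬p1   — double negation
≡ ((¬(¬p1 ∨ ¬p3) ∨ ¬¬p3) ∧ ¬p2) ∨ ¬p1   — De Morgan
≡ (((¬¬p1 ∧ ¬¬p3) ∨ ¬¬p3) ∧ ¬p2) ∨ ¬p1   — De Morgan
≡ (((p1 ∧ ¬¬p3) ∨ ¬¬p3) ∧ ¬p2) ∨ ¬p1   — double negation
≡ (((p1 ∧ p3) ∨ ¬¬p3) ∧ ¬p2) ∨ ¬p1   — double negation
≡ (((p1 ∧ p3) ∨ p3) ∧ ¬p2) ∨ ¬p1   — double negation
≡ (p1 ∧ p3 ∧ ¬p2) ∨ (p3 ∧ ¬p2) ∨ ¬p1   — distribute ∧ over ∨
≡ (p3 ∧ ¬p2) ∨ ¬p1   — simplify

(p3 ∧ ¬p2) ∨ ¬p1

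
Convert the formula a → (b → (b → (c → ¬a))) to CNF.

¬a ∨ ¬b ∨ ¬c

a → (b → (b → (c → ¬a)))
≡ ¬a ∨ (b → (b → (c → ¬a)))   [eliminate →]
≡ ¬a ∨ ¬b ∨ (b → (c → ¬a))   [eliminate →]
≡ ¬a ∨ ¬b ∨ ¬b ∨ (c → ¬a)   [eliminate →]
≡ ¬a ∨ ¬b ∨ ¬b ∨ ¬c ∨ ¬a   [eliminate →]
≡ ¬a ∨ ¬b ∨ ¬c   [simplify]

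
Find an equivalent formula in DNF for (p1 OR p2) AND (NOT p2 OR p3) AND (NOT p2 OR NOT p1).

(p1 OR p2) AND (NOT p2 OR p3) AND (NOT p2 OR NOT p1)
= (p1 AND NOT p2 AND NOT p2) OR (p1 AND NOT p2 AND NOT p1) OR (p1 AND p3 AND NOT p2) OR (p1 AND p3 AND NOT p1) OR (p2 AND NOT p2 AND NOT p2) OR (p2 AND NOT p2 AND NOT p1) OR (p2 AND p3 AND NOT p2) OR (p2 AND p3 AND NOT p1)   [distribute AND over OR]
= (p1 AND NOT p2) OR (p2 AND p3 AND NOT p1)   [simplify]

(p1 AND NOT p2) OR (p2 AND p3 AND NOT p1)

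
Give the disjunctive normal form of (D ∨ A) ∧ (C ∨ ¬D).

(D ∧ C) ∨ (A ∧ C) ∨ (A ∧ ¬D)

(D ∨ A) ∧ (C ∨ ¬D)
≡ (D ∧ C) ∨ (D ∧ ¬D) ∨ (A ∧ C) ∨ (A ∧ ¬D)   [distribute ∧ over ∨]
≡ (D ∧ C) ∨ (A ∧ C) ∨ (A ∧ ¬D)   [simplify]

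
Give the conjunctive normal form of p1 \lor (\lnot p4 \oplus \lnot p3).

p1 \lor (\lnot p4 \oplus \lnot p3)
= p1 \lor ((\lnot p4 \lor \lnot p3) \land \lnot (\lnot p4 \land \lnot p3))
= p1 \lor ((\lnot p4 \lor \lnot p3) \land (\lnot \lnot p4 \lor \lnot \lnot p3))
= p1 \lor ((\lnot p4 \lor \lnot p3) \land (p4 \lor \lnot \lnot p3))
= p1 \lor ((\lnot p4 \lor \lnot p3) \land (p4 \lor p3))
= (p1 \lor \lnot p4 \lor \lnot p3) \land (p1 \lor p4 \lor p3)

(p1 \lor \lnot p4 \lor \lnot p3) \land (p1 \lor p4 \lor p3)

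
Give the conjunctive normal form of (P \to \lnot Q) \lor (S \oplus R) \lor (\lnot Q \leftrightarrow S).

(P \to \lnot Q) \lor (S \oplus R) \lor (\lnot Q \leftrightarrow S)
≡ \lnot P \lor \lnot Q \lor (S \oplus R) \lor (\lnot Q \leftrightarrow S)   [eliminate \to]
≡ \lnot P \lor \lnot Q \lor ((S \lor R) \land \lnot (S \land R)) \lor (\lnot Q \leftrightarrow S)   [expand \oplus]
≡ \lnot P \lor \lnot Q \lor ((S \lor R) \land \lnot (S \land R)) \lor ((\lnot Q \to S) \land (S \to \lnot Q))   [eliminate \leftrightarrow]
≡ \lnot P \lor \lnot Q \lor ((S \lor R) \land \lnot (S \land R)) \lor ((\lnot \lnot Q \lor S) \land (S \to \lnot Q))   [eliminate \to]
≡ \lnot P \lor \lnot Q \lor ((S \lor R) \land \lnot (S \land R)) \lor ((\lnot \lnot Q \lor S) \land (\lnot S \lor \lnot Q))   [eliminate \to]
≡ \lnot P \lor \lnot Q \lor ((S \lor R) \land (\lnot S \lor \lnot R)) \lor ((\lnot \lnot Q \lor S) \land (\lnot S \lor \lnot Q))   [De Morgan]
≡ \lnot P \lor \lnot Q \lor ((S \lor R) \land (\lnot S \lor \lnot R)) \lor ((Q \lor S) \land (\lnot S \lor \lnot Q))   [double negation]
≡ (\lnot P \lor \lnot Q \lor S \lor R \lor Q \lor S) \land (\lnot P \lor \lnot Q \lor S \lor R \lor \lnot S \lor \lnot Q) \land (\lnot P \lor \lnot Q \lor \lnot S \lor \lnot R \lor Q \lor S) \land (\lnot P \lor \lnot Q \lor \lnot S \lor \lnot R \lor \lnot S \lor \lnot Q)   [distribute \lor over \land]
≡ \lnot P \lor \lnot Q \lor \lnot S \lor \lnot R   [simplify]

\lnot P \lor \lnot Q \lor \lnot S \lor \lnot R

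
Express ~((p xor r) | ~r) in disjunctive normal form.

~((p xor r) | ~r)
= ~((p & ~r) | (~p & r) | ~r)   [expand xor]
= ~(p & ~r) & ~(~p & r) & ~~r   [De Morgan]
= (~p | ~~r) & ~(~p & r) & ~~r   [De Morgan]
= (~p | r) & ~(~p & r) & ~~r   [double negation]
= (~p | r) & (~~p | ~r) & ~~r   [De Morgan]
= (~p | r) & (p | ~r) & ~~r   [double negation]
= (~p | r) & (p | ~r) & r   [double negation]
= (~p & p & r) | (~p & ~r & r) | (r & p & r) | (r & ~r & r)   [distribute & over |]
= r & p   [simplify]

r & p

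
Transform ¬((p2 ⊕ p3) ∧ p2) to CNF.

¬p2 ∨ p3

¬((p2 ⊕ p3) ∧ p2)
≡ ¬((p2 ∨ p3) ∧ ¬(p2 ∧ p3) ∧ p2)   (expand ⊕)
≡ ¬(p2 ∨ p3) ∨ ¬¬(p2 ∧ p3) ∨ ¬p2   (De Morgan)
≡ (¬p2 ∧ ¬p3) ∨ ¬¬(p2 ∧ p3) ∨ ¬p2   (De Morgan)
≡ (¬p2 ∧ ¬p3) ∨ (p2 ∧ p3) ∨ ¬p2   (double negation)
≡ (¬p2 ∨ p2 ∨ ¬p2) ∧ (¬p2 ∨ p3 ∨ ¬p2) ∧ (¬p3 ∨ p2 ∨ ¬p2) ∧ (¬p3 ∨ p3 ∨ ¬p2)   (distribute ∨ over ∧)
≡ ¬p2 ∨ p3   (simplify)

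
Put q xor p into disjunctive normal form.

(q & ~p) | (~q & p)

q xor p
≡ (q & ~p) | (~q & p)   [expand xor]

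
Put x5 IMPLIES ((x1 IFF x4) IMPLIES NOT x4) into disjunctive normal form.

x5 IMPLIES ((x1 IFF x4) IMPLIES NOT x4)
= NOT x5 OR ((x1 IFF x4) IMPLIES NOT x4)   [eliminate IMPLIES]
= NOT x5 OR NOT (x1 IFF x4) OR NOT x4   [eliminate IMPLIES]
= NOT x5 OR NOT ((x1 IMPLIES x4) AND (x4 IMPLIES x1)) OR NOT x4   [eliminate IFF]
= NOT x5 OR NOT ((NOT x1 OR x4) AND (x4 IMPLIES x1)) OR NOT x4   [eliminate IMPLIES]
= NOT x5 OR NOT ((NOT x1 OR x4) AND (NOT x4 OR x1)) OR NOT x4   [eliminate IMPLIES]
= NOT x5 OR NOT (NOT x1 OR x4) OR NOT (NOT x4 OR x1) OR NOT x4   [De Morgan]
= NOT x5 OR (NOT NOT x1 AND NOT x4) OR NOT (NOT x4 OR x1) OR NOT x4   [De Morgan]
= NOT x5 OR (x1 AND NOT x4) OR NOT (NOT x4 OR x1) OR NOT x4   [double negation]
= NOT x5 OR (x1 AND NOT x4) OR (NOT NOT x4 AND NOT x1) OR NOT x4   [De Morgan]
= NOT x5 OR (x1 AND NOT x4) OR (x4 AND NOT x1) OR NOT x4   [double negation]
= NOT x5 OR (x4 AND NOT x1) OR NOT x4   [simplify]

NOT x5 OR (x4 AND NOT x1) OR NOT x4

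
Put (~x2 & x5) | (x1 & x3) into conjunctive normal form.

(~x2 | x1) & (~x2 | x3) & (x5 | x1) & (x5 | x3)

(~x2 & x5) | (x1 & x3)
≡ (~x2 | x1) & (~x2 | x3) & (x5 | x1) & (x5 | x3)   [distribute | over &]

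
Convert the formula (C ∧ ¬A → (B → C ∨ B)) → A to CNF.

(C ∧ ¬A → (B → C ∨ B)) → A
≡ ¬(C ∧ ¬A → (B → C ∨ B)) ∨ A   [eliminate →]
≡ ¬(¬(C ∧ ¬A) ∨ (B → C ∨ B)) ∨ A   [eliminate →]
≡ ¬(¬(C ∧ ¬A) ∨ ¬B ∨ C ∨ B) ∨ A   [eliminate →]
≡ ¬¬(C ∧ ¬A) ∧ ¬¬B ∧ ¬C ∧ ¬B ∨ A   [De Morgan]
≡ C ∧ ¬A ∧ ¬¬B ∧ ¬C ∧ ¬B ∨ A   [double negation]
≡ C ∧ ¬A ∧ B ∧ ¬C ∧ ¬B ∨ A   [double negation]
≡ (C ∨ A) ∧ (¬A ∨ A) ∧ (B ∨ A) ∧ (¬C ∨ A) ∧ (¬B ∨ A)   [distribute ∨ over ∧]
≡ (C ∨ A) ∧ (B ∨ A) ∧ (¬C ∨ A) ∧ (¬B ∨ A)   [simplify]

(C ∨ A) ∧ (B ∨ A) ∧ (¬C ∨ A) ∧ (¬B ∨ A)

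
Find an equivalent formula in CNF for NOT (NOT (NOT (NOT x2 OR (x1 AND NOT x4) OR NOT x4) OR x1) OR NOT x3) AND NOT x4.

NOT (NOT (NOT (NOT x2 OR (x1 AND NOT x4) OR NOT x4) OR x1) OR NOT x3) AND NOT x4
≡ NOT NOT (NOT (NOT x2 OR (x1 AND NOT x4) OR NOT x4) OR x1) AND NOT NOT x3 AND NOT x4   (De Morgan)
≡ (NOT (NOT x2 OR (x1 AND NOT x4) OR NOT x4) OR x1) AND NOT NOT x3 AND NOT x4   (double negation)
≡ ((NOT NOT x2 AND NOT (x1 AND NOT x4) AND NOT NOT x4) OR x1) AND NOT NOT x3 AND NOT x4   (De Morgan)
≡ ((x2 AND NOT (x1 AND NOT x4) AND NOT NOT x4) OR x1) AND NOT NOT x3 AND NOT x4   (double negation)
≡ ((x2 AND (NOT x1 OR NOT NOT x4) AND NOT NOT x4) OR x1) AND NOT NOT x3 AND NOT x4   (De Morgan)
≡ ((x2 AND (NOT x1 OR x4) AND NOT NOT x4) OR x1) AND NOT NOT x3 AND NOT x4   (double negation)
≡ ((x2 AND (NOT x1 OR x4) AND x4) OR x1) AND NOT NOT x3 AND NOT x4   (double negation)
≡ ((x2 AND (NOT x1 OR x4) AND x4) OR x1) AND x3 AND NOT x4   (double negation)
≡ (x2 OR x1) AND (NOT x1 OR x4 OR x1) AND (x4 OR x1) AND x3 AND NOT x4   (distribute OR over AND)
≡ (x2 OR x1) AND (x4 OR x1) AND x3 AND NOT x4   (simplify)

(x2 OR x1) AND (x4 OR x1) AND x3 AND NOT x4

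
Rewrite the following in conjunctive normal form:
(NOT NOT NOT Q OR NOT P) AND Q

(NOT NOT NOT Q OR NOT P) AND Q
= (NOT Q OR NOT P) AND Q   (double negation)

(NOT Q OR NOT P) AND Q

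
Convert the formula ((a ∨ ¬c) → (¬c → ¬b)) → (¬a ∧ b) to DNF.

((a ∨ ¬c) → (¬c → ¬b)) → (¬a ∧ b)
≡ ¬((a ∨ ¬c) → (¬c → ¬b)) ∨ (¬a ∧ b)   [eliminate →]
≡ ¬(¬(a ∨ ¬c) ∨ (¬c → ¬b)) ∨ (¬a ∧ b)   [eliminate →]
≡ ¬(¬(a ∨ ¬c) ∨ ¬¬c ∨ ¬b) ∨ (¬a ∧ b)   [eliminate →]
≡ (¬¬(a ∨ ¬c) ∧ ¬¬¬c ∧ ¬¬b) ∨ (¬a ∧ b)   [De Morgan]
≡ ((a ∨ ¬c) ∧ ¬¬¬c ∧ ¬¬b) ∨ (¬a ∧ b)   [double negation]
≡ ((a ∨ ¬c) ∧ ¬c ∧ ¬¬b) ∨ (¬a ∧ b)   [double negation]
≡ ((a ∨ ¬c) ∧ ¬c ∧ b) ∨ (¬a ∧ b)   [double negation]
≡ (a ∧ ¬c ∧ b) ∨ (¬c ∧ ¬c ∧ b) ∨ (¬a ∧ b)   [distribute ∧ over ∨]
≡ (¬c ∧ b) ∨ (¬a ∧ b)   [simplify]

(¬c ∧ b) ∨ (¬a ∧ b)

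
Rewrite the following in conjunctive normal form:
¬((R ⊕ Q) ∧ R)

¬((R ⊕ Q) ∧ R)
⇔ ¬((R ∨ Q) ∧ ¬(R ∧ Q) ∧ R)   [expand ⊕]
⇔ ¬(R ∨ Q) ∨ ¬¬(R ∧ Q) ∨ ¬R   [De Morgan]
⇔ (¬R ∧ ¬Q) ∨ ¬¬(R ∧ Q) ∨ ¬R   [De Morgan]
⇔ (¬R ∧ ¬Q) ∨ (R ∧ Q) ∨ ¬R   [double negation]
⇔ (¬R ∨ R ∨ ¬R) ∧ (¬R ∨ Q ∨ ¬R) ∧ (¬Q ∨ R ∨ ¬R) ∧ (¬Q ∨ Q ∨ ¬R)   [distribute ∨ over ∧]
⇔ ¬R ∨ Q   [simplify]

¬R ∨ Q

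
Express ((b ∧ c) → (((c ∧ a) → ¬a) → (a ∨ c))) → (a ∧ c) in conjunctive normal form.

(b ∨ a) ∧ c ∧ (¬c ∨ a)

((b ∧ c) → (((c ∧ a) → ¬a) → (a ∨ c))) → (a ∧ c)
= ¬((b ∧ c) → (((c ∧ a) → ¬a) → (a ∨ c))) ∨ (a ∧ c)   — eliminate →
= ¬(¬(b ∧ c) ∨ (((c ∧ a) → ¬a) → (a ∨ c))) ∨ (a ∧ c)   — eliminate →
= ¬(¬(b ∧ c) ∨ ¬((c ∧ a) → ¬a) ∨ a ∨ c) ∨ (a ∧ c)   — eliminate →
= ¬(¬(b ∧ c) ∨ ¬(¬(c ∧ a) ∨ ¬a) ∨ a ∨ c) ∨ (a ∧ c)   — eliminate →
= (¬¬(b ∧ c) ∧ ¬¬(¬(c ∧ a) ∨ ¬a) ∧ ¬a ∧ ¬c) ∨ (a ∧ c)   — De Morgan
= (b ∧ c ∧ ¬¬(¬(c ∧ a) ∨ ¬a) ∧ ¬a ∧ ¬c) ∨ (a ∧ c)   — double negation
= (b ∧ c ∧ (¬(c ∧ a) ∨ ¬a) ∧ ¬a ∧ ¬c) ∨ (a ∧ c)   — double negation
= (b ∧ c ∧ (¬c ∨ ¬a ∨ ¬a) ∧ ¬a ∧ ¬c) ∨ (a ∧ c)   — De Morgan
= (b ∨ a) ∧ (b ∨ c) ∧ (c ∨ a) ∧ (c ∨ c) ∧ (¬c ∨ ¬a ∨ ¬a ∨ a) ∧ (¬c ∨ ¬a ∨ ¬a ∨ c) ∧ (¬a ∨ a) ∧ (¬a ∨ c) ∧ (¬c ∨ a) ∧ (¬c ∨ c)   — distribute ∨ over ∧
= (b ∨ a) ∧ c ∧ (¬c ∨ a)   — simplify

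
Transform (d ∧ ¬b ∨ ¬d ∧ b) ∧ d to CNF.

(d ∧ ¬b ∨ ¬d ∧ b) ∧ d
⇔ (d ∨ ¬d) ∧ (d ∨ b) ∧ (¬b ∨ ¬d) ∧ (¬b ∨ b) ∧ d   [distribute ∨ over ∧]
⇔ (¬b ∨ ¬d) ∧ d   [simplify]

(¬b ∨ ¬d) ∧ d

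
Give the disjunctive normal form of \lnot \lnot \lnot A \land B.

\lnot \lnot \lnot A \land B
= \lnot A \land B   — double negation

\lnot A \land B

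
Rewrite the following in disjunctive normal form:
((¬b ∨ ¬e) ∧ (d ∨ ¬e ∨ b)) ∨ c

(¬b ∧ d) ∨ ¬e ∨ c

((¬b ∨ ¬e) ∧ (d ∨ ¬e ∨ b)) ∨ c
= (¬b ∧ d) ∨ (¬b ∧ ¬e) ∨ (¬b ∧ b) ∨ (¬e ∧ d) ∨ (¬e ∧ ¬e) ∨ (¬e ∧ b) ∨ c   — distribute ∧ over ∨
= (¬b ∧ d) ∨ ¬e ∨ c   — simplify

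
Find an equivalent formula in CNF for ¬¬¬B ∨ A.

¬B ∨ A

¬¬¬B ∨ A
≡ ¬B ∨ A   [double negation]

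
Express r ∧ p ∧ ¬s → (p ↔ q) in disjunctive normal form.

r ∧ p ∧ ¬s → (p ↔ q)
= ¬(r ∧ p ∧ ¬s) ∨ (p ↔ q)   [eliminate →]
= ¬(r ∧ p ∧ ¬s) ∨ (p → q) ∧ (q → p)   [eliminate ↔]
= ¬(r ∧ p ∧ ¬s) ∨ (¬p ∨ q) ∧ (q → p)   [eliminate →]
= ¬(r ∧ p ∧ ¬s) ∨ (¬p ∨ q) ∧ (¬q ∨ p)   [eliminate →]
= ¬r ∨ ¬p ∨ ¬¬s ∨ (¬p ∨ q) ∧ (¬q ∨ p)   [De Morgan]
= ¬r ∨ ¬p ∨ s ∨ (¬p ∨ q) ∧ (¬q ∨ p)   [double negation]
= ¬r ∨ ¬p ∨ s ∨ ¬p ∧ ¬q ∨ ¬p ∧ p ∨ q ∧ ¬q ∨ q ∧ p   [distribute ∧ over ∨]
= ¬r ∨ ¬p ∨ s ∨ q ∧ p   [simplify]

¬r ∨ ¬p ∨ s ∨ q ∧ p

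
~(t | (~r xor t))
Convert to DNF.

~t & r

~(t | (~r xor t))
≡ ~(t | (~r & ~t) | (~~r & t))   [expand xor]
≡ ~t & ~(~r & ~t) & ~(~~r & t)   [De Morgan]
≡ ~t & (~~r | ~~t) & ~(~~r & t)   [De Morgan]
≡ ~t & (r | ~~t) & ~(~~r & t)   [double negation]
≡ ~t & (r | t) & ~(~~r & t)   [double negation]
≡ ~t & (r | t) & (~~~r | ~t)   [De Morgan]
≡ ~t & (r | t) & (~r | ~t)   [double negation]
≡ (~t & r & ~r) | (~t & r & ~t) | (~t & t & ~r) | (~t & t & ~t)   [distribute & over |]
≡ ~t & r   [simplify]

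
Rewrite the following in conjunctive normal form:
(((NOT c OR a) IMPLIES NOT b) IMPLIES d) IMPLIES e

(((NOT c OR a) IMPLIES NOT b) IMPLIES d) IMPLIES e
= NOT (((NOT c OR a) IMPLIES NOT b) IMPLIES d) OR e   — eliminate IMPLIES
= NOT (NOT ((NOT c OR a) IMPLIES NOT b) OR d) OR e   — eliminate IMPLIES
= NOT (NOT (NOT (NOT c OR a) OR NOT b) OR d) OR e   — eliminate IMPLIES
= (NOT NOT (NOT (NOT c OR a) OR NOT b) AND NOT d) OR e   — De Morgan
= ((NOT (NOT c OR a) OR NOT b) AND NOT d) OR e   — double negation
= (((NOT NOT c AND NOT a) OR NOT b) AND NOT d) OR e   — De Morgan
= (((c AND NOT a) OR NOT b) AND NOT d) OR e   — double negation
= (c OR NOT b OR e) AND (NOT a OR NOT b OR e) AND (NOT d OR e)   — distribute OR over AND

(c OR NOT b OR e) AND (NOT a OR NOT b OR e) AND (NOT d OR e)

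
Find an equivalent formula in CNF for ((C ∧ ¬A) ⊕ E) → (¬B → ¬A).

((C ∧ ¬A) ⊕ E) → (¬B → ¬A)
⇔ ¬((C ∧ ¬A) ⊕ E) ∨ (¬B → ¬A)   [eliminate →]
⇔ ¬(((C ∧ ¬A) ∨ E) ∧ ¬(C ∧ ¬A ∧ E)) ∨ (¬B → ¬A)   [expand ⊕]
⇔ ¬(((C ∧ ¬A) ∨ E) ∧ ¬(C ∧ ¬A ∧ E)) ∨ ¬¬B ∨ ¬A   [eliminate →]
⇔ ¬((C ∧ ¬A) ∨ E) ∨ ¬¬(C ∧ ¬A ∧ E) ∨ ¬¬B ∨ ¬A   [De Morgan]
⇔ (¬(C ∧ ¬A) ∧ ¬E) ∨ ¬¬(C ∧ ¬A ∧ E) ∨ ¬¬B ∨ ¬A   [De Morgan]
⇔ ((¬C ∨ ¬¬A) ∧ ¬E) ∨ ¬¬(C ∧ ¬A ∧ E) ∨ ¬¬B ∨ ¬A   [De Morgan]
⇔ ((¬C ∨ A) ∧ ¬E) ∨ ¬¬(C ∧ ¬A ∧ E) ∨ ¬¬B ∨ ¬A   [double negation]
⇔ ((¬C ∨ A) ∧ ¬E) ∨ (C ∧ ¬A ∧ E) ∨ ¬¬B ∨ ¬A   [double negation]
⇔ ((¬C ∨ A) ∧ ¬E) ∨ (C ∧ ¬A ∧ E) ∨ B ∨ ¬A   [double negation]
⇔ (¬C ∨ A ∨ C ∨ B ∨ ¬A) ∧ (¬C ∨ A ∨ ¬A ∨ B ∨ ¬A) ∧ (¬C ∨ A ∨ E ∨ B ∨ ¬A) ∧ (¬E ∨ C ∨ B ∨ ¬A) ∧ (¬E ∨ ¬A ∨ B ∨ ¬A) ∧ (¬E ∨ E ∨ B ∨ ¬A)   [distribute ∨ over ∧]
⇔ ¬E ∨ ¬A ∨ B   [simplify]

¬E ∨ ¬A ∨ B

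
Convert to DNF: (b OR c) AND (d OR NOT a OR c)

(b OR c) AND (d OR NOT a OR c)
= (b AND d) OR (b AND NOT a) OR (b AND c) OR (c AND d) OR (c AND NOT a) OR (c AND c)   — distribute AND over OR
= (b AND d) OR (b AND NOT a) OR c   — simplify

(b AND d) OR (b AND NOT a) OR c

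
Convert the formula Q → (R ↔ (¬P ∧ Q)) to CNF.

(¬Q ∨ ¬R ∨ ¬P) ∧ (¬Q ∨ P ∨ R)

Q → (R ↔ (¬P ∧ Q))
⇔ ¬Q ∨ (R ↔ (¬P ∧ Q))   [eliminate →]
⇔ ¬Q ∨ ((R → (¬P ∧ Q)) ∧ ((¬P ∧ Q) → R))   [eliminate ↔]
⇔ ¬Q ∨ ((¬R ∨ (¬P ∧ Q)) ∧ ((¬P ∧ Q) → R))   [eliminate →]
⇔ ¬Q ∨ ((¬R ∨ (¬P ∧ Q)) ∧ (¬(¬P ∧ Q) ∨ R))   [eliminate →]
⇔ ¬Q ∨ ((¬R ∨ (¬P ∧ Q)) ∧ (¬¬P ∨ ¬Q ∨ R))   [De Morgan]
⇔ ¬Q ∨ ((¬R ∨ (¬P ∧ Q)) ∧ (P ∨ ¬Q ∨ R))   [double negation]
⇔ (¬Q ∨ ¬R ∨ ¬P) ∧ (¬Q ∨ ¬R ∨ Q) ∧ (¬Q ∨ P ∨ ¬Q ∨ R)   [distribute ∨ over ∧]
⇔ (¬Q ∨ ¬R ∨ ¬P) ∧ (¬Q ∨ P ∨ R)   [simplify]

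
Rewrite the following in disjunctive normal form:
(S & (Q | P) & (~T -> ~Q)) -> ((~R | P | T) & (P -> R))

(S & (Q | P) & (~T -> ~Q)) -> ((~R | P | T) & (P -> R))
≡ ~(S & (Q | P) & (~T -> ~Q)) | ((~R | P | T) & (P -> R))   — eliminate ->
≡ ~(S & (Q | P) & (~~T | ~Q)) | ((~R | P | T) & (P -> R))   — eliminate ->
≡ ~(S & (Q | P) & (~~T | ~Q)) | ((~R | P | T) & (~P | R))   — eliminate ->
≡ ~S | ~(Q | P) | ~(~~T | ~Q) | ((~R | P | T) & (~P | R))   — De Morgan
≡ ~S | (~Q & ~P) | ~(~~T | ~Q) | ((~R | P | T) & (~P | R))   — De Morgan
≡ ~S | (~Q & ~P) | (~~~T & ~~Q) | ((~R | P | T) & (~P | R))   — De Morgan
≡ ~S | (~Q & ~P) | (~T & ~~Q) | ((~R | P | T) & (~P | R))   — double negation
≡ ~S | (~Q & ~P) | (~T & Q) | ((~R | P | T) & (~P | R))   — double negation
≡ ~S | (~Q & ~P) | (~T & Q) | (~R & ~P) | (~R & R) | (P & ~P) | (P & R) | (T & ~P) | (T & R)   — distribute & over |
≡ ~S | (~Q & ~P) | (~T & Q) | (~R & ~P) | (P & R) | (T & ~P) | (T & R)   — simplify

~S | (~Q & ~P) | (~T & Q) | (~R & ~P) | (P & R) | (T & ~P) | (T & R)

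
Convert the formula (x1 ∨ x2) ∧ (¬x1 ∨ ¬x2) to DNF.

x1 ∧ ¬x2 ∨ x2 ∧ ¬x1

(x1 ∨ x2) ∧ (¬x1 ∨ ¬x2)
≡ x1 ∧ ¬x1 ∨ x1 ∧ ¬x2 ∨ x2 ∧ ¬x1 ∨ x2 ∧ ¬x2   [distribute ∧ over ∨]
≡ x1 ∧ ¬x2 ∨ x2 ∧ ¬x1   [simplify]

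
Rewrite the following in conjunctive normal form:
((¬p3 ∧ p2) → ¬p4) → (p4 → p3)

p2 ∨ ¬p4 ∨ p3

((¬p3 ∧ p2) → ¬p4) → (p4 → p3)
≡ ¬((¬p3 ∧ p2) → ¬p4) ∨ (p4 → p3)
≡ ¬(¬(¬p3 ∧ p2) ∨ ¬p4) ∨ (p4 → p3)
≡ ¬(¬(¬p3 ∧ p2) ∨ ¬p4) ∨ ¬p4 ∨ p3
≡ (¬¬(¬p3 ∧ p2) ∧ ¬¬p4) ∨ ¬p4 ∨ p3
≡ (¬p3 ∧ p2 ∧ ¬¬p4) ∨ ¬p4 ∨ p3
≡ (¬p3 ∧ p2 ∧ p4) ∨ ¬p4 ∨ p3
≡ (¬p3 ∨ ¬p4 ∨ p3) ∧ (p2 ∨ ¬p4 ∨ p3) ∧ (p4 ∨ ¬p4 ∨ p3)
≡ p2 ∨ ¬p4 ∨ p3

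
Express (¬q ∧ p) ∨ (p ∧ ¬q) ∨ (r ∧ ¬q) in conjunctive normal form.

(¬q ∧ p) ∨ (p ∧ ¬q) ∨ (r ∧ ¬q)
≡ (¬q ∨ p ∨ r) ∧ (¬q ∨ p ∨ ¬q) ∧ (¬q ∨ ¬q ∨ r) ∧ (¬q ∨ ¬q ∨ ¬q) ∧ (p ∨ p ∨ r) ∧ (p ∨ p ∨ ¬q) ∧ (p ∨ ¬q ∨ r) ∧ (p ∨ ¬q ∨ ¬q)   — distribute ∨ over ∧
≡ ¬q ∧ (p ∨ r)   — simplify

¬q ∧ (p ∨ r)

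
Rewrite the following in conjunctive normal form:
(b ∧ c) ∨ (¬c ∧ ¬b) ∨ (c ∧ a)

(b ∧ c) ∨ (¬c ∧ ¬b) ∨ (c ∧ a)
≡ (b ∨ ¬c ∨ c) ∧ (b ∨ ¬c ∨ a) ∧ (b ∨ ¬b ∨ c) ∧ (b ∨ ¬b ∨ a) ∧ (c ∨ ¬c ∨ c) ∧ (c ∨ ¬c ∨ a) ∧ (c ∨ ¬b ∨ c) ∧ (c ∨ ¬b ∨ a)   (distribute ∨ over ∧)
≡ (b ∨ ¬c ∨ a) ∧ (c ∨ ¬b)   (simplify)

(b ∨ ¬c ∨ a) ∧ (c ∨ ¬b)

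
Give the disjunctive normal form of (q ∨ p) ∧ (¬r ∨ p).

(q ∧ ¬r) ∨ p

(q ∨ p) ∧ (¬r ∨ p)
≡ (q ∧ ¬r) ∨ (q ∧ p) ∨ (p ∧ ¬r) ∨ (p ∧ p)   [distribute ∧ over ∨]
≡ (q ∧ ¬r) ∨ p   [simplify]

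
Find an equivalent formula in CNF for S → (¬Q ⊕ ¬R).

(¬S ∨ ¬Q ∨ ¬R) ∧ (¬S ∨ Q ∨ R)

S → (¬Q ⊕ ¬R)
≡ ¬S ∨ (¬Q ⊕ ¬R)   (eliminate →)
≡ ¬S ∨ ((¬Q ∨ ¬R) ∧ ¬(¬Q ∧ ¬R))   (expand ⊕)
≡ ¬S ∨ ((¬Q ∨ ¬R) ∧ (¬¬Q ∨ ¬¬R))   (De Morgan)
≡ ¬S ∨ ((¬Q ∨ ¬R) ∧ (Q ∨ ¬¬R))   (double negation)
≡ ¬S ∨ ((¬Q ∨ ¬R) ∧ (Q ∨ R))   (double negation)
≡ (¬S ∨ ¬Q ∨ ¬R) ∧ (¬S ∨ Q ∨ R)   (distribute ∨ over ∧)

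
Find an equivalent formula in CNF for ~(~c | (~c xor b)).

c & (~b | ~c)

~(~c | (~c xor b))
≡ ~(~c | ((~c | b) & ~(~c & b)))   [expand xor]
≡ ~~c & ~((~c | b) & ~(~c & b))   [De Morgan]
≡ c & ~((~c | b) & ~(~c & b))   [double negation]
≡ c & (~(~c | b) | ~~(~c & b))   [De Morgan]
≡ c & ((~~c & ~b) | ~~(~c & b))   [De Morgan]
≡ c & ((c & ~b) | ~~(~c & b))   [double negation]
≡ c & ((c & ~b) | (~c & b))   [double negation]
≡ c & (c | ~c) & (c | b) & (~b | ~c) & (~b | b)   [distribute | over &]
≡ c & (~b | ~c)   [simplify]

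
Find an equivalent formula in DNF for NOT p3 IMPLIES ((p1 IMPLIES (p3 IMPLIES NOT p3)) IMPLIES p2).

NOT p3 IMPLIES ((p1 IMPLIES (p3 IMPLIES NOT p3)) IMPLIES p2)
= NOT NOT p3 OR ((p1 IMPLIES (p3 IMPLIES NOT p3)) IMPLIES p2)   (eliminate IMPLIES)
= NOT NOT p3 OR NOT (p1 IMPLIES (p3 IMPLIES NOT p3)) OR p2   (eliminate IMPLIES)
= NOT NOT p3 OR NOT (NOT p1 OR (p3 IMPLIES NOT p3)) OR p2   (eliminate IMPLIES)
= NOT NOT p3 OR NOT (NOT p1 OR NOT p3 OR NOT p3) OR p2   (eliminate IMPLIES)
= p3 OR NOT (NOT p1 OR NOT p3 OR NOT p3) OR p2   (double negation)
= p3 OR (NOT NOT p1 AND NOT NOT p3 AND NOT NOT p3) OR p2   (De Morgan)
= p3 OR (p1 AND NOT NOT p3 AND NOT NOT p3) OR p2   (double negation)
= p3 OR (p1 AND p3 AND NOT NOT p3) OR p2   (double negation)
= p3 OR (p1 AND p3 AND p3) OR p2   (double negation)
= p3 OR p2   (simplify)

p3 OR p2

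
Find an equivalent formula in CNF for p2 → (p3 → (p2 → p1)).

¬p2 ∨ ¬p3 ∨ p1

p2 → (p3 → (p2 → p1))
≡ ¬p2 ∨ (p3 → (p2 → p1))   (eliminate →)
≡ ¬p2 ∨ ¬p3 ∨ (p2 → p1)   (eliminate →)
≡ ¬p2 ∨ ¬p3 ∨ ¬p2 ∨ p1   (eliminate →)
≡ ¬p2 ∨ ¬p3 ∨ p1   (simplify)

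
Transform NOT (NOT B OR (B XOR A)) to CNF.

NOT (NOT B OR (B XOR A))
= NOT (NOT B OR ((B OR A) AND NOT (B AND A)))   [expand XOR]
= NOT NOT B AND NOT ((B OR A) AND NOT (B AND A))   [De Morgan]
= B AND NOT ((B OR A) AND NOT (B AND A))   [double negation]
= B AND (NOT (B OR A) OR NOT NOT (B AND A))   [De Morgan]
= B AND ((NOT B AND NOT A) OR NOT NOT (B AND A))   [De Morgan]
= B AND ((NOT B AND NOT A) OR (B AND A))   [double negation]
= B AND (NOT B OR B) AND (NOT B OR A) AND (NOT A OR B) AND (NOT A OR A)   [distribute OR over AND]
= B AND (NOT B OR A)   [simplify]

B AND (NOT B OR A)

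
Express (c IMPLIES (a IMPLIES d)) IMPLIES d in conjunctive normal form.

(c OR d) AND (a OR d)

(c IMPLIES (a IMPLIES d)) IMPLIES d
≡ NOT (c IMPLIES (a IMPLIES d)) OR d   — eliminate IMPLIES
≡ NOT (NOT c OR (a IMPLIES d)) OR d   — eliminate IMPLIES
≡ NOT (NOT c OR NOT a OR d) OR d   — eliminate IMPLIES
≡ (NOT NOT c AND NOT NOT a AND NOT d) OR d   — De Morgan
≡ (c AND NOT NOT a AND NOT d) OR d   — double negation
≡ (c AND a AND NOT d) OR d   — double negation
≡ (c OR d) AND (a OR d) AND (NOT d OR d)   — distribute OR over AND
≡ (c OR d) AND (a OR d)   — simplify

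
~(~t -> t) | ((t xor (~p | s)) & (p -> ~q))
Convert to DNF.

~t | (t & p & ~s & ~q)

~(~t -> t) | ((t xor (~p | s)) & (p -> ~q))
= ~(~~t | t) | ((t xor (~p | s)) & (p -> ~q))   [eliminate ->]
= ~(~~t | t) | (((t & ~(~p | s)) | (~t & (~p | s))) & (p -> ~q))   [expand xor]
= ~(~~t | t) | (((t & ~(~p | s)) | (~t & (~p | s))) & (~p | ~q))   [eliminate ->]
= (~~~t & ~t) | (((t & ~(~p | s)) | (~t & (~p | s))) & (~p | ~q))   [De Morgan]
= (~t & ~t) | (((t & ~(~p | s)) | (~t & (~p | s))) & (~p | ~q))   [double negation]
= (~t & ~t) | (((t & ~~p & ~s) | (~t & (~p | s))) & (~p | ~q))   [De Morgan]
= (~t & ~t) | (((t & p & ~s) | (~t & (~p | s))) & (~p | ~q))   [double negation]
= (~t & ~t) | (t & p & ~s & ~p) | (t & p & ~s & ~q) | (~t & ~p & ~p) | (~t & ~p & ~q) | (~t & s & ~p) | (~t & s & ~q)   [distribute & over |]
= ~t | (t & p & ~s & ~q)   [simplify]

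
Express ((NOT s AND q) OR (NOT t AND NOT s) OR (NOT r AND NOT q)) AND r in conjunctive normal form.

(NOT s OR NOT r) AND (NOT s OR NOT q) AND (q OR NOT t OR NOT r) AND r

((NOT s AND q) OR (NOT t AND NOT s) OR (NOT r AND NOT q)) AND r
≡ (NOT s OR NOT t OR NOT r) AND (NOT s OR NOT t OR NOT q) AND (NOT s OR NOT s OR NOT r) AND (NOT s OR NOT s OR NOT q) AND (q OR NOT t OR NOT r) AND (q OR NOT t OR NOT q) AND (q OR NOT s OR NOT r) AND (q OR NOT s OR NOT q) AND r   — distribute OR over AND
≡ (NOT s OR NOT r) AND (NOT s OR NOT q) AND (q OR NOT t OR NOT r) AND r   — simplify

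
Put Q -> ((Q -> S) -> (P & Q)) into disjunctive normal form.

Q -> ((Q -> S) -> (P & Q))
≡ ~Q | ((Q -> S) -> (P & Q))   [eliminate ->]
≡ ~Q | ~(Q -> S) | (P & Q)   [eliminate ->]
≡ ~Q | ~(~Q | S) | (P & Q)   [eliminate ->]
≡ ~Q | (~~Q & ~S) | (P & Q)   [De Morgan]
≡ ~Q | (Q & ~S) | (P & Q)   [double negation]

~Q | (Q & ~S) | (P & Q)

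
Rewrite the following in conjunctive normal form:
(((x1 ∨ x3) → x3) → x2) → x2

(((x1 ∨ x3) → x3) → x2) → x2
≡ ¬(((x1 ∨ x3) → x3) → x2) ∨ x2   [eliminate →]
≡ ¬(¬((x1 ∨ x3) → x3) ∨ x2) ∨ x2   [eliminate →]
≡ ¬(¬(¬(x1 ∨ x3) ∨ x3) ∨ x2) ∨ x2   [eliminate →]
≡ (¬¬(¬(x1 ∨ x3) ∨ x3) ∧ ¬x2) ∨ x2   [De Morgan]
≡ ((¬(x1 ∨ x3) ∨ x3) ∧ ¬x2) ∨ x2   [double negation]
≡ (((¬x1 ∧ ¬x3) ∨ x3) ∧ ¬x2) ∨ x2   [De Morgan]
≡ (¬x1 ∨ x3 ∨ x2) ∧ (¬x3 ∨ x3 ∨ x2) ∧ (¬x2 ∨ x2)   [distribute ∨ over ∧]
≡ ¬x1 ∨ x3 ∨ x2   [simplify]

¬x1 ∨ x3 ∨ x2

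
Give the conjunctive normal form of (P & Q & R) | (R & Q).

Q & R

(P & Q & R) | (R & Q)
≡ (P | R) & (P | Q) & (Q | R) & (Q | Q) & (R | R) & (R | Q)
≡ Q & R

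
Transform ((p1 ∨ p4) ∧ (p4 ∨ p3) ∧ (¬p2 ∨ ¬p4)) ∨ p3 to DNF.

(p4 ∧ ¬p2) ∨ p3

((p1 ∨ p4) ∧ (p4 ∨ p3) ∧ (¬p2 ∨ ¬p4)) ∨ p3
≡ (p1 ∧ p4 ∧ ¬p2) ∨ (p1 ∧ p4 ∧ ¬p4) ∨ (p1 ∧ p3 ∧ ¬p2) ∨ (p1 ∧ p3 ∧ ¬p4) ∨ (p4 ∧ p4 ∧ ¬p2) ∨ (p4 ∧ p4 ∧ ¬p4) ∨ (p4 ∧ p3 ∧ ¬p2) ∨ (p4 ∧ p3 ∧ ¬p4) ∨ p3   — distribute ∧ over ∨
≡ (p4 ∧ ¬p2) ∨ p3   — simplify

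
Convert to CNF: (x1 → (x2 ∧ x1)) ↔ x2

(x1 → (x2 ∧ x1)) ↔ x2
⇔ ((x1 → (x2 ∧ x1)) → x2) ∧ (x2 → (x1 → (x2 ∧ x1)))   — eliminate ↔
⇔ (¬(x1 → (x2 ∧ x1)) ∨ x2) ∧ (x2 → (x1 → (x2 ∧ x1)))   — eliminate →
⇔ (¬(¬x1 ∨ (x2 ∧ x1)) ∨ x2) ∧ (x2 → (x1 → (x2 ∧ x1)))   — eliminate →
⇔ (¬(¬x1 ∨ (x2 ∧ x1)) ∨ x2) ∧ (¬x2 ∨ (x1 → (x2 ∧ x1)))   — eliminate →
⇔ (¬(¬x1 ∨ (x2 ∧ x1)) ∨ x2) ∧ (¬x2 ∨ ¬x1 ∨ (x2 ∧ x1))   — eliminate →
⇔ ((¬¬x1 ∧ ¬(x2 ∧ x1)) ∨ x2) ∧ (¬x2 ∨ ¬x1 ∨ (x2 ∧ x1))   — De Morgan
⇔ ((x1 ∧ ¬(x2 ∧ x1)) ∨ x2) ∧ (¬x2 ∨ ¬x1 ∨ (x2 ∧ x1))   — double negation
⇔ ((x1 ∧ (¬x2 ∨ ¬x1)) ∨ x2) ∧ (¬x2 ∨ ¬x1 ∨ (x2 ∧ x1))   — De Morgan
⇔ (x1 ∨ x2) ∧ (¬x2 ∨ ¬x1 ∨ x2) ∧ (¬x2 ∨ ¬x1 ∨ x2) ∧ (¬x2 ∨ ¬x1 ∨ x1)   — distribute ∨ over ∧
⇔ x1 ∨ x2   — simplify

x1 ∨ x2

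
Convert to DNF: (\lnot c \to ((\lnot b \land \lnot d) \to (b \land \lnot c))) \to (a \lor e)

(\lnot c \land \lnot b \land \lnot d) \lor a \lor e

(\lnot c \to ((\lnot b \land \lnot d) \to (b \land \lnot c))) \to (a \lor e)
≡ \lnot (\lnot c \to ((\lnot b \land \lnot d) \to (b \land \lnot c))) \lor a \lor e   [eliminate \to]
≡ \lnot (\lnot \lnot c \lor ((\lnot b \land \lnot d) \to (b \land \lnot c))) \lor a \lor e   [eliminate \to]
≡ \lnot (\lnot \lnot c \lor \lnot (\lnot b \land \lnot d) \lor (b \land \lnot c)) \lor a \lor e   [eliminate \to]
≡ (\lnot \lnot \lnot c \land \lnot \lnot (\lnot b \land \lnot d) \land \lnot (b \land \lnot c)) \lor a \lor e   [De Morgan]
≡ (\lnot c \land \lnot \lnot (\lnot b \land \lnot d) \land \lnot (b \land \lnot c)) \lor a \lor e   [double negation]
≡ (\lnot c \land \lnot b \land \lnot d \land \lnot (b \land \lnot c)) \lor a \lor e   [double negation]
≡ (\lnot c \land \lnot b \land \lnot d \land (\lnot b \lor \lnot \lnot c)) \lor a \lor e   [De Morgan]
≡ (\lnot c \land \lnot b \land \lnot d \land (\lnot b \lor c)) \lor a \lor e   [double negation]
≡ (\lnot c \land \lnot b \land \lnot d \land \lnot b) \lor (\lnot c \land \lnot b \land \lnot d \land c) \lor a \lor e   [distribute \land over \lor]
≡ (\lnot c \land \lnot b \land \lnot d) \lor a \lor e   [simplify]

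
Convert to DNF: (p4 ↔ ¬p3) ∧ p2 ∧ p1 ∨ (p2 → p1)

¬p2 ∨ p1

(p4 ↔ ¬p3) ∧ p2 ∧ p1 ∨ (p2 → p1)
≡ (p4 → ¬p3) ∧ (¬p3 → p4) ∧ p2 ∧ p1 ∨ (p2 → p1)   [eliminate ↔]
≡ (¬p4 ∨ ¬p3) ∧ (¬p3 → p4) ∧ p2 ∧ p1 ∨ (p2 → p1)   [eliminate →]
≡ (¬p4 ∨ ¬p3) ∧ (¬¬p3 ∨ p4) ∧ p2 ∧ p1 ∨ (p2 → p1)   [eliminate →]
≡ (¬p4 ∨ ¬p3) ∧ (¬¬p3 ∨ p4) ∧ p2 ∧ p1 ∨ ¬p2 ∨ p1   [eliminate →]
≡ (¬p4 ∨ ¬p3) ∧ (p3 ∨ p4) ∧ p2 ∧ p1 ∨ ¬p2 ∨ p1   [double negation]
≡ ¬p4 ∧ p3 ∧ p2 ∧ p1 ∨ ¬p4 ∧ p4 ∧ p2 ∧ p1 ∨ ¬p3 ∧ p3 ∧ p2 ∧ p1 ∨ ¬p3 ∧ p4 ∧ p2 ∧ p1 ∨ ¬p2 ∨ p1   [distribute ∧ over ∨]
≡ ¬p2 ∨ p1   [simplify]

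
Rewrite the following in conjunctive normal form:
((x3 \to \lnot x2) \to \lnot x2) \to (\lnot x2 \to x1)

((x3 \to \lnot x2) \to \lnot x2) \to (\lnot x2 \to x1)
≡ \lnot ((x3 \to \lnot x2) \to \lnot x2) \lor (\lnot x2 \to x1)   (eliminate \to)
≡ \lnot (\lnot (x3 \to \lnot x2) \lor \lnot x2) \lor (\lnot x2 \to x1)   (eliminate \to)
≡ \lnot (\lnot (\lnot x3 \lor \lnot x2) \lor \lnot x2) \lor (\lnot x2 \to x1)   (eliminate \to)
≡ \lnot (\lnot (\lnot x3 \lor \lnot x2) \lor \lnot x2) \lor \lnot \lnot x2 \lor x1   (eliminate \to)
≡ \lnot \lnot (\lnot x3 \lor \lnot x2) \land \lnot \lnot x2 \lor \lnot \lnot x2 \lor x1   (De Morgan)
≡ (\lnot x3 \lor \lnot x2) \land \lnot \lnot x2 \lor \lnot \lnot x2 \lor x1   (double negation)
≡ (\lnot x3 \lor \lnot x2) \land x2 \lor \lnot \lnot x2 \lor x1   (double negation)
≡ (\lnot x3 \lor \lnot x2) \land x2 \lor x2 \lor x1   (double negation)
≡ (\lnot x3 \lor \lnot x2 \lor x2 \lor x1) \land (x2 \lor x2 \lor x1)   (distribute \lor over \land)
≡ x2 \lor x1   (simplify)

x2 \lor x1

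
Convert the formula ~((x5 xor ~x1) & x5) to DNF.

~((x5 xor ~x1) & x5)
= ~(((x5 & ~~x1) | (~x5 & ~x1)) & x5)   [expand xor]
= ~((x5 & ~~x1) | (~x5 & ~x1)) | ~x5   [De Morgan]
= (~(x5 & ~~x1) & ~(~x5 & ~x1)) | ~x5   [De Morgan]
= ((~x5 | ~~~x1) & ~(~x5 & ~x1)) | ~x5   [De Morgan]
= ((~x5 | ~x1) & ~(~x5 & ~x1)) | ~x5   [double negation]
= ((~x5 | ~x1) & (~~x5 | ~~x1)) | ~x5   [De Morgan]
= ((~x5 | ~x1) & (x5 | ~~x1)) | ~x5   [double negation]
= ((~x5 | ~x1) & (x5 | x1)) | ~x5   [double negation]
= (~x5 & x5) | (~x5 & x1) | (~x1 & x5) | (~x1 & x1) | ~x5   [distribute & over |]
= (~x1 & x5) | ~x5   [simplify]

(~x1 & x5) | ~x5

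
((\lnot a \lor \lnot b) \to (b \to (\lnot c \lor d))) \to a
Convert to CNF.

((\lnot a \lor \lnot b) \to (b \to (\lnot c \lor d))) \to a
≡ \lnot ((\lnot a \lor \lnot b) \to (b \to (\lnot c \lor d))) \lor a   [eliminate \to]
≡ \lnot (\lnot (\lnot a \lor \lnot b) \lor (b \to (\lnot c \lor d))) \lor a   [eliminate \to]
≡ \lnot (\lnot (\lnot a \lor \lnot b) \lor \lnot b \lor \lnot c \lor d) \lor a   [eliminate \to]
≡ (\lnot \lnot (\lnot a \lor \lnot b) \land \lnot \lnot b \land \lnot \lnot c \land \lnot d) \lor a   [De Morgan]
≡ ((\lnot a \lor \lnot b) \land \lnot \lnot b \land \lnot \lnot c \land \lnot d) \lor a   [double negation]
≡ ((\lnot a \lor \lnot b) \land b \land \lnot \lnot c \land \lnot d) \lor a   [double negation]
≡ ((\lnot a \lor \lnot b) \land b \land c \land \lnot d) \lor a   [double negation]
≡ (\lnot a \lor \lnot b \lor a) \land (b \lor a) \land (c \lor a) \land (\lnot d \lor a)   [distribute \lor over \land]
≡ (b \lor a) \land (c \lor a) \land (\lnot d \lor a)   [simplify]

(b \lor a) \land (c \lor a) \land (\lnot d \lor a)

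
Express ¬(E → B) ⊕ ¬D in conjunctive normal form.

¬(E → B) ⊕ ¬D
= (¬(E → B) ∨ ¬D) ∧ ¬(¬(E → B) ∧ ¬D)
= (¬(¬E ∨ B) ∨ ¬D) ∧ ¬(¬(E → B) ∧ ¬D)
= (¬(¬E ∨ B) ∨ ¬D) ∧ ¬(¬(¬E ∨ B) ∧ ¬D)
= (¬¬E ∧ ¬B ∨ ¬D) ∧ ¬(¬(¬E ∨ B) ∧ ¬D)
= (E ∧ ¬B ∨ ¬D) ∧ ¬(¬(¬E ∨ B) ∧ ¬D)
= (E ∧ ¬B ∨ ¬D) ∧ (¬¬(¬E ∨ B) ∨ ¬¬D)
= (E ∧ ¬B ∨ ¬D) ∧ (¬E ∨ B ∨ ¬¬D)
= (E ∧ ¬B ∨ ¬D) ∧ (¬E ∨ B ∨ D)
= (E ∨ ¬D) ∧ (¬B ∨ ¬D) ∧ (¬E ∨ B ∨ D)

(E ∨ ¬D) ∧ (¬B ∨ ¬D) ∧ (¬E ∨ B ∨ D)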